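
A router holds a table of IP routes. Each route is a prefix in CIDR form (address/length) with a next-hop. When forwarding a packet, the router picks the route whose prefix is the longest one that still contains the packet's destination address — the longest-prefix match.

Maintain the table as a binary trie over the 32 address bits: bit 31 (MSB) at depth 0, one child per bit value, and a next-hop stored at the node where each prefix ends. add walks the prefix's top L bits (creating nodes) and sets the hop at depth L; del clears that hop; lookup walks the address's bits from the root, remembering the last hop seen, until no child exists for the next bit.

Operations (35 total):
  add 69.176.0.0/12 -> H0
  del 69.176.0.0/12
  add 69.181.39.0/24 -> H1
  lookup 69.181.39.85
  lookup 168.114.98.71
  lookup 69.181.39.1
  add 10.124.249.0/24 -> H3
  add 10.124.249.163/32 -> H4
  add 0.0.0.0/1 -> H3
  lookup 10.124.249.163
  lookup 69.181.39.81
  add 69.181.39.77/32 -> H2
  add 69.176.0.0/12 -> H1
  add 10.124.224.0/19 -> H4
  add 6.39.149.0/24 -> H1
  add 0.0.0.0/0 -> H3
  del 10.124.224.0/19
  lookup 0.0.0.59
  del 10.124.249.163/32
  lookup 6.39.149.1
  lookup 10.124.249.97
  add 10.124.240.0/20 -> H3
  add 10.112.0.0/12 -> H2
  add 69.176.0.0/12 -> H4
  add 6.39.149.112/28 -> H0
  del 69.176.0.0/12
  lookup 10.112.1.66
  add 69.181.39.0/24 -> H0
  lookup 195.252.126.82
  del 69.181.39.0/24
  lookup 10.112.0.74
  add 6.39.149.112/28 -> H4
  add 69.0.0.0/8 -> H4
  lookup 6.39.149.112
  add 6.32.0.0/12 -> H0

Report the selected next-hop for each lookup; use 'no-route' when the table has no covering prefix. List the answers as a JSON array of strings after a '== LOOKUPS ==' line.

Apply in order:
  add 69.176.0.0/12 -> H0 at depth 12
  - 69.176.0.0/12 clear@12
  add 69.181.39.0/24 -> H1 at depth 24
  ? 69.181.39.85  path d0:-→d1:-→d2:-→d3:-→d4:-→d5:-→d6:-→d7:-→d8:-→d9:-→d10:-→d11:-→d12:-→d13:-→d14:-→d15:-→d16:-→d17:-→d18:-→d19:-→d20:-→d21:-→d22:-→d23:-→d24:H1  best=H1
  ? 168.114.98.71  path d0:-  best=no-route
  ? 69.181.39.1  path d0:-→d1:-→d2:-→d3:-→d4:-→d5:-→d6:-→d7:-→d8:-→d9:-→d10:-→d11:-→d12:-→d13:-→d14:-→d15:-→d16:-→d17:-→d18:-→d19:-→d20:-→d21:-→d22:-→d23:-→d24:H1  best=H1
  add 10.124.249.0/24 -> H3 at depth 24
  add 10.124.249.163/32 -> H4 at depth 32
  add 0.0.0.0/1 -> H3 at depth 1
  ? 10.124.249.163  path d0:-→d1:H3→d2:-→d3:-→d4:-→d5:-→d6:-→d7:-→d8:-→d9:-→d10:-→d11:-→d12:-→d13:-→d14:-→d15:-→d16:-→d17:-→d18:-→d19:-→d20:-→d21:-→d22:-→d23:-→d24:H3→d25:-→d26:-→d27:-→d28:-→d29:-→d30:-→d31:-→d32:H4  best=H4
  ? 69.181.39.81  path d0:-→d1:H3→d2:-→d3:-→d4:-→d5:-→d6:-→d7:-→d8:-→d9:-→d10:-→d11:-→d12:-→d13:-→d14:-→d15:-→d16:-→d17:-→d18:-→d19:-→d20:-→d21:-→d22:-→d23:-→d24:H1  best=H1
  add 69.181.39.77/32 -> H2 at depth 32
  add 69.176.0.0/12 -> H1 at depth 12
  add 10.124.224.0/19 -> H4 at depth 19
  add 6.39.149.0/24 -> H1 at depth 24
  add 0.0.0.0/0 -> H3 at depth 0
  - 10.124.224.0/19 clear@19
  ? 0.0.0.59  path d0:H3→d1:H3→d2:-→d3:-→d4:-→d5:-  best=H3
  - 10.124.249.163/32 clear@32
  ? 6.39.149.1  path d0:H3→d1:H3→d2:-→d3:-→d4:-→d5:-→d6:-→d7:-→d8:-→d9:-→d10:-→d11:-→d12:-→d13:-→d14:-→d15:-→d16:-→d17:-→d18:-→d19:-→d20:-→d21:-→d22:-→d23:-→d24:H1  best=H1
  ? 10.124.249.97  path d0:H3→d1:H3→d2:-→d3:-→d4:-→d5:-→d6:-→d7:-→d8:-→d9:-→d10:-→d11:-→d12:-→d13:-→d14:-→d15:-→d16:-→d17:-→d18:-→d19:-→d20:-→d21:-→d22:-→d23:-→d24:H3  best=H3
  add 10.124.240.0/20 -> H3 at depth 20
  add 10.112.0.0/12 -> H2 at depth 12
  add 69.176.0.0/12 -> H4 at depth 12
  add 6.39.149.112/28 -> H0 at depth 28
  - 69.176.0.0/12 clear@12
  ? 10.112.1.66  path d0:H3→d1:H3→d2:-→d3:-→d4:-→d5:-→d6:-→d7:-→d8:-→d9:-→d10:-→d11:-→d12:H2  best=H2
  add 69.181.39.0/24 -> H0 at depth 24
  ? 195.252.126.82  path d0:H3  best=H3
  - 69.181.39.0/24 clear@24
  ? 10.112.0.74  path d0:H3→d1:H3→d2:-→d3:-→d4:-→d5:-→d6:-→d7:-→d8:-→d9:-→d10:-→d11:-→d12:H2  best=H2
  add 6.39.149.112/28 -> H4 at depth 28
  add 69.0.0.0/8 -> H4 at depth 8
  ? 6.39.149.112  path d0:H3→d1:H3→d2:-→d3:-→d4:-→d5:-→d6:-→d7:-→d8:-→d9:-→d10:-→d11:-→d12:-→d13:-→d14:-→d15:-→d16:-→d17:-→d18:-→d19:-→d20:-→d21:-→d22:-→d23:-→d24:H1→d25:-→d26:-→d27:-→d28:H4  best=H4
  add 6.32.0.0/12 -> H0 at depth 12

== LOOKUPS ==
["H1","no-route","H1","H4","H1","H3","H1","H3","H2","H3","H2","H4"]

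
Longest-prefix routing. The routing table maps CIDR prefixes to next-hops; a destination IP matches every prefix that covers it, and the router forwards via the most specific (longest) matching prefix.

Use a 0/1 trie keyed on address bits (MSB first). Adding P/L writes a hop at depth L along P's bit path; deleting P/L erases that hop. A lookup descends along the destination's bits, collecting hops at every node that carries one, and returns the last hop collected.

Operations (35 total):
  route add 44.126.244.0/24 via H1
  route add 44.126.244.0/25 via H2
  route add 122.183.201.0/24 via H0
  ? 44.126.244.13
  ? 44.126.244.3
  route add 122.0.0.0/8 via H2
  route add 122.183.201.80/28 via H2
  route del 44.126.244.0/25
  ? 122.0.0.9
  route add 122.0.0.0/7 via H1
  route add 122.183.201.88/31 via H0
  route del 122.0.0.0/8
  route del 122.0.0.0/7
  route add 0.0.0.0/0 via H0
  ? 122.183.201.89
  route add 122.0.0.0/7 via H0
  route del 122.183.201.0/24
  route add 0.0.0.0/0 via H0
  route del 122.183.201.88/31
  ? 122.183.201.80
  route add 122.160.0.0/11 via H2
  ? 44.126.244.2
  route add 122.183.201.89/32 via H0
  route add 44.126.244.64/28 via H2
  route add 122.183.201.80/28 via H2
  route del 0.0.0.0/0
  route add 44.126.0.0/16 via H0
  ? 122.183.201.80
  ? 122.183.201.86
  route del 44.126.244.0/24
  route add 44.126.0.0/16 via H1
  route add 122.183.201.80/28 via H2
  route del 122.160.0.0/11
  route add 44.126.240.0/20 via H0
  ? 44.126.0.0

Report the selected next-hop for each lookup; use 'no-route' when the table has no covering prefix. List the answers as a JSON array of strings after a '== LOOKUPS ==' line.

Trace:
  add 44.126.244.0/24 -> H1 at depth 24
  add 44.126.244.0/25 -> H2 at depth 25
  add 122.183.201.0/24 -> H0 at depth 24
  Q 44.126.244.13: descend 0010110001111110111101000 ; hops seen [H1,H2] ; pick H2
  Q 44.126.244.3: descend 0010110001111110111101000 ; hops seen [H1,H2] ; pick H2
  add 122.0.0.0/8 -> H2 at depth 8
  add 122.183.201.80/28 -> H2 at depth 28
  - 44.126.244.0/25 clear@25
  Q 122.0.0.9: descend 01111010 ; hops seen [H2] ; pick H2
  add 122.0.0.0/7 -> H1 at depth 7
  add 122.183.201.88/31 -> H0 at depth 31
  - 122.0.0.0/8 clear@8
  - 122.0.0.0/7 clear@7
  add 0.0.0.0/0 -> H0 at depth 0
  Q 122.183.201.89: descend 0111101010110111110010010101100 ; hops seen [H0,H0,H2,H0] ; pick H0
  add 122.0.0.0/7 -> H0 at depth 7
  - 122.183.201.0/24 clear@24
  add 0.0.0.0/0 -> H0 at depth 0
  - 122.183.201.88/31 clear@31
  Q 122.183.201.80: descend 0111101010110111110010010101 ; hops seen [H0,H0,H2] ; pick H2
  add 122.160.0.0/11 -> H2 at depth 11
  Q 44.126.244.2: descend 0010110001111110111101000 ; hops seen [H0,H1] ; pick H1
  add 122.183.201.89/32 -> H0 at depth 32
  add 44.126.244.64/28 -> H2 at depth 28
  add 122.183.201.80/28 -> H2 at depth 28
  - 0.0.0.0/0 clear@0
  add 44.126.0.0/16 -> H0 at depth 16
  Q 122.183.201.80: descend 0111101010110111110010010101 ; hops seen [H0,H2,H2] ; pick H2
  Q 122.183.201.86: descend 0111101010110111110010010101 ; hops seen [H0,H2,H2] ; pick H2
  - 44.126.244.0/24 clear@24
  add 44.126.0.0/16 -> H1 at depth 16
  add 122.183.201.80/28 -> H2 at depth 28
  - 122.160.0.0/11 clear@11
  add 44.126.240.0/20 -> H0 at depth 20
  Q 44.126.0.0: descend 0010110001111110 ; hops seen [H1] ; pick H1

== LOOKUPS ==
["H2","H2","H2","H0","H2","H1","H2","H2","H1"]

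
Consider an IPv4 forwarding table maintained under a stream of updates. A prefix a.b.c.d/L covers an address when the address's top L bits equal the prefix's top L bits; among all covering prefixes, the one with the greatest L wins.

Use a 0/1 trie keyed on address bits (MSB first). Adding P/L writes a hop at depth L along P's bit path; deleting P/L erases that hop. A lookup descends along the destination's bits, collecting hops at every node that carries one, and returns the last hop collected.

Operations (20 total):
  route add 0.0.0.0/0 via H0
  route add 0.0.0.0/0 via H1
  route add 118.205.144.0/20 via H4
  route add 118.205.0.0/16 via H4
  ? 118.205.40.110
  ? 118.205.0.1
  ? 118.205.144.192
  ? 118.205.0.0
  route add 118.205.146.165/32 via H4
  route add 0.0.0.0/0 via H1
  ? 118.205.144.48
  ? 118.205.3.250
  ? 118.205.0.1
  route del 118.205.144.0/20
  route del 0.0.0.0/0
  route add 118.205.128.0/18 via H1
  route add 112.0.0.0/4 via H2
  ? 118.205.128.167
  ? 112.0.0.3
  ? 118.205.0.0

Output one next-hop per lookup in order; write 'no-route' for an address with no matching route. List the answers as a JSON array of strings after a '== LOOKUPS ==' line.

Trace:
  + 0.0.0.0/0 (H0) depth=0
  + 0.0.0.0/0 (H1) depth=0
  + 118.205.144.0/20 (H4) depth=20
  + 118.205.0.0/16 (H4) depth=16
  Q 118.205.40.110: descend 0111011011001101 ; hops seen [H1,H4] ; pick H4
  Q 118.205.0.1: descend 0111011011001101 ; hops seen [H1,H4] ; pick H4
  Q 118.205.144.192: descend 01110110110011011001 ; hops seen [H1,H4,H4] ; pick H4
  Q 118.205.0.0: descend 0111011011001101 ; hops seen [H1,H4] ; pick H4
  + 118.205.146.165/32 (H4) depth=32
  + 0.0.0.0/0 (H1) depth=0
  Q 118.205.144.48: descend 0111011011001101100100 ; hops seen [H1,H4,H4] ; pick H4
  Q 118.205.3.250: descend 0111011011001101 ; hops seen [H1,H4] ; pick H4
  Q 118.205.0.1: descend 0111011011001101 ; hops seen [H1,H4] ; pick H4
  del 118.205.144.0/20 (clear depth 20)
  del 0.0.0.0/0 (clear depth 0)
  + 118.205.128.0/18 (H1) depth=18
  + 112.0.0.0/4 (H2) depth=4
  Q 118.205.128.167: descend 0111011011001101100 ; hops seen [H2,H4,H1] ; pick H1
  Q 112.0.0.3: descend 01110 ; hops seen [H2] ; pick H2
  Q 118.205.0.0: descend 0111011011001101 ; hops seen [H2,H4] ; pick H4

== LOOKUPS ==
["H4","H4","H4","H4","H4","H4","H4","H1","H2","H4"]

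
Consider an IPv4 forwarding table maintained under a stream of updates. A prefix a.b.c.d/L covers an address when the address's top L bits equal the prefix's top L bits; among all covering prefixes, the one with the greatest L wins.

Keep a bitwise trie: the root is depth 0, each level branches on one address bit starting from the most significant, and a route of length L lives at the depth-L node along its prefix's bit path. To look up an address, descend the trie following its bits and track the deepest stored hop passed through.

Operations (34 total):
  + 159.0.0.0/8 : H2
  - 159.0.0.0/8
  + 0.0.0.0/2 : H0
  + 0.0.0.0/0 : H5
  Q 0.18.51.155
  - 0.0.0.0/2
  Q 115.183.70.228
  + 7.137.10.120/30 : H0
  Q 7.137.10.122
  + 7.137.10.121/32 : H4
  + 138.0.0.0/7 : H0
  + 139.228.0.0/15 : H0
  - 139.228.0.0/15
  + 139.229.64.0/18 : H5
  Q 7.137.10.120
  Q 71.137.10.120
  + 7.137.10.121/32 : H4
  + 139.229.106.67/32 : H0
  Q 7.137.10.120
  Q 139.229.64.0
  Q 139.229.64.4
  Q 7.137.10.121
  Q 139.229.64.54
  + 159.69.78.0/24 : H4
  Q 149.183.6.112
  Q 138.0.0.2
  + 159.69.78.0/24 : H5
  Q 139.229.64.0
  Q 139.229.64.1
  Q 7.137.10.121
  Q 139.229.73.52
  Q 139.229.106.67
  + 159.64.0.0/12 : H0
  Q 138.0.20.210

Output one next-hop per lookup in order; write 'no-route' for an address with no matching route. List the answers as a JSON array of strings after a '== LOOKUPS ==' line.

Trace:
  + 159.0.0.0/8 (H2) depth=8
  - 159.0.0.0/8 clear@8
  + 0.0.0.0/2 (H0) depth=2
  + 0.0.0.0/0 (H5) depth=0
  Q 0.18.51.155: descend 00 ; hops seen [H5,H0] ; pick H0
  - 0.0.0.0/2 clear@2
  Q 115.183.70.228: descend 0 ; hops seen [H5] ; pick H5
  + 7.137.10.120/30 (H0) depth=30
  Q 7.137.10.122: descend 000001111000100100001010011110 ; hops seen [H5,H0] ; pick H0
  + 7.137.10.121/32 (H4) depth=32
  + 138.0.0.0/7 (H0) depth=7
  + 139.228.0.0/15 (H0) depth=15
  - 139.228.0.0/15 clear@15
  + 139.229.64.0/18 (H5) depth=18
  Q 7.137.10.120: descend 0000011110001001000010100111100 ; hops seen [H5,H0] ; pick H0
  Q 71.137.10.120: descend 0 ; hops seen [H5] ; pick H5
  + 7.137.10.121/32 (H4) depth=32
  + 139.229.106.67/32 (H0) depth=32
  Q 7.137.10.120: descend 0000011110001001000010100111100 ; hops seen [H5,H0] ; pick H0
  Q 139.229.64.0: descend 100010111110010101 ; hops seen [H5,H0,H5] ; pick H5
  Q 139.229.64.4: descend 100010111110010101 ; hops seen [H5,H0,H5] ; pick H5
  Q 7.137.10.121: descend 00000111100010010000101001111001 ; hops seen [H5,H0,H4] ; pick H4
  Q 139.229.64.54: descend 100010111110010101 ; hops seen [H5,H0,H5] ; pick H5
  + 159.69.78.0/24 (H4) depth=24
  Q 149.183.6.112: descend 1001 ; hops seen [H5] ; pick H5
  Q 138.0.0.2: descend 1000101 ; hops seen [H5,H0] ; pick H0
  + 159.69.78.0/24 (H5) depth=24
  Q 139.229.64.0: descend 100010111110010101 ; hops seen [H5,H0,H5] ; pick H5
  Q 139.229.64.1: descend 100010111110010101 ; hops seen [H5,H0,H5] ; pick H5
  Q 7.137.10.121: descend 00000111100010010000101001111001 ; hops seen [H5,H0,H4] ; pick H4
  Q 139.229.73.52: descend 100010111110010101 ; hops seen [H5,H0,H5] ; pick H5
  Q 139.229.106.67: descend 10001011111001010110101001000011 ; hops seen [H5,H0,H5,H0] ; pick H0
  + 159.64.0.0/12 (H0) depth=12
  Q 138.0.20.210: descend 1000101 ; hops seen [H5,H0] ; pick H0

== LOOKUPS ==
["H0","H5","H0","H0","H5","H0","H5","H5","H4","H5","H5","H0","H5","H5","H4","H5","H0","H0"]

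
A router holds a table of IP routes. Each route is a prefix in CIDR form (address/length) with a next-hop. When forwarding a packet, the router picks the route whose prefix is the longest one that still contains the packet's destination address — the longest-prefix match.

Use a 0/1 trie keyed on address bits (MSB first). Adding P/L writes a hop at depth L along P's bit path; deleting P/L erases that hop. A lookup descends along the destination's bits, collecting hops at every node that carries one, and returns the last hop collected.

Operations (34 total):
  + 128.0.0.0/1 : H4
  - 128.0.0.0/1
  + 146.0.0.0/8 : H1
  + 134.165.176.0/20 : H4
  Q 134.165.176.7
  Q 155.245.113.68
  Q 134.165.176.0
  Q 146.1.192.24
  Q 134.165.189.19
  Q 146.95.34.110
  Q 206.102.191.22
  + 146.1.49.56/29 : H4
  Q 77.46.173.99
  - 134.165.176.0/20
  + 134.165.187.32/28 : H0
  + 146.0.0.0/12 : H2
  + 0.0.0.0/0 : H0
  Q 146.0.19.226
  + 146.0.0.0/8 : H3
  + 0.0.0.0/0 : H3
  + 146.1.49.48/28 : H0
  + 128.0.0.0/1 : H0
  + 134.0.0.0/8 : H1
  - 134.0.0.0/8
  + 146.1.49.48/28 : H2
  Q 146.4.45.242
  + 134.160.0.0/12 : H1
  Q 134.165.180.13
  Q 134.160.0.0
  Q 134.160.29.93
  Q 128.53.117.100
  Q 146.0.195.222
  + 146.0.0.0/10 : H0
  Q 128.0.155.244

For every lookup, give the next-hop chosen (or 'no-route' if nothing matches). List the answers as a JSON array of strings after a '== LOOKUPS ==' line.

Process each operation:
  + 128.0.0.0/1 (H4) depth=1
  - 128.0.0.0/1 clear@1
  + 146.0.0.0/8 (H1) depth=8
  + 134.165.176.0/20 (H4) depth=20
  ? 134.165.176.7  path d0:-→d1:-→d2:-→d3:-→d4:-→d5:-→d6:-→d7:-→d8:-→d9:-→d10:-→d11:-→d12:-→d13:-→d14:-→d15:-→d16:-→d17:-→d18:-→d19:-→d20:H4  best=H4
  ? 155.245.113.68  path d0:-→d1:-→d2:-→d3:-→d4:-  best=no-route
  ? 134.165.176.0  path d0:-→d1:-→d2:-→d3:-→d4:-→d5:-→d6:-→d7:-→d8:-→d9:-→d10:-→d11:-→d12:-→d13:-→d14:-→d15:-→d16:-→d17:-→d18:-→d19:-→d20:H4  best=H4
  ? 146.1.192.24  path d0:-→d1:-→d2:-→d3:-→d4:-→d5:-→d6:-→d7:-→d8:H1  best=H1
  ? 134.165.189.19  path d0:-→d1:-→d2:-→d3:-→d4:-→d5:-→d6:-→d7:-→d8:-→d9:-→d10:-→d11:-→d12:-→d13:-→d14:-→d15:-→d16:-→d17:-→d18:-→d19:-→d20:H4  best=H4
  ? 146.95.34.110  path d0:-→d1:-→d2:-→d3:-→d4:-→d5:-→d6:-→d7:-→d8:H1  best=H1
  ? 206.102.191.22  path d0:-→d1:-  best=no-route
  + 146.1.49.56/29 (H4) depth=29
  ? 77.46.173.99  path d0:-  best=no-route
  - 134.165.176.0/20 clear@20
  + 134.165.187.32/28 (H0) depth=28
  + 146.0.0.0/12 (H2) depth=12
  + 0.0.0.0/0 (H0) depth=0
  ? 146.0.19.226  path d0:H0→d1:-→d2:-→d3:-→d4:-→d5:-→d6:-→d7:-→d8:H1→d9:-→d10:-→d11:-→d12:H2→d13:-→d14:-→d15:-  best=H2
  + 146.0.0.0/8 (H3) depth=8
  + 0.0.0.0/0 (H3) depth=0
  + 146.1.49.48/28 (H0) depth=28
  + 128.0.0.0/1 (H0) depth=1
  + 134.0.0.0/8 (H1) depth=8
  - 134.0.0.0/8 clear@8
  + 146.1.49.48/28 (H2) depth=28
  ? 146.4.45.242  path d0:H3→d1:H0→d2:-→d3:-→d4:-→d5:-→d6:-→d7:-→d8:H3→d9:-→d10:-→d11:-→d12:H2→d13:-  best=H2
  + 134.160.0.0/12 (H1) depth=12
  ? 134.165.180.13  path d0:H3→d1:H0→d2:-→d3:-→d4:-→d5:-→d6:-→d7:-→d8:-→d9:-→d10:-→d11:-→d12:H1→d13:-→d14:-→d15:-→d16:-→d17:-→d18:-→d19:-→d20:-  best=H1
  ? 134.160.0.0  path d0:H3→d1:H0→d2:-→d3:-→d4:-→d5:-→d6:-→d7:-→d8:-→d9:-→d10:-→d11:-→d12:H1→d13:-  best=H1
  ? 134.160.29.93  path d0:H3→d1:H0→d2:-→d3:-→d4:-→d5:-→d6:-→d7:-→d8:-→d9:-→d10:-→d11:-→d12:H1→d13:-  best=H1
  ? 128.53.117.100  path d0:H3→d1:H0→d2:-→d3:-→d4:-→d5:-  best=H0
  ? 146.0.195.222  path d0:H3→d1:H0→d2:-→d3:-→d4:-→d5:-→d6:-→d7:-→d8:H3→d9:-→d10:-→d11:-→d12:H2→d13:-→d14:-→d15:-  best=H2
  + 146.0.0.0/10 (H0) depth=10
  ? 128.0.155.244  path d0:H3→d1:H0→d2:-→d3:-→d4:-→d5:-  best=H0

== LOOKUPS ==
["H4","no-route","H4","H1","H4","H1","no-route","no-route","H2","H2","H1","H1","H1","H0","H2","H0"]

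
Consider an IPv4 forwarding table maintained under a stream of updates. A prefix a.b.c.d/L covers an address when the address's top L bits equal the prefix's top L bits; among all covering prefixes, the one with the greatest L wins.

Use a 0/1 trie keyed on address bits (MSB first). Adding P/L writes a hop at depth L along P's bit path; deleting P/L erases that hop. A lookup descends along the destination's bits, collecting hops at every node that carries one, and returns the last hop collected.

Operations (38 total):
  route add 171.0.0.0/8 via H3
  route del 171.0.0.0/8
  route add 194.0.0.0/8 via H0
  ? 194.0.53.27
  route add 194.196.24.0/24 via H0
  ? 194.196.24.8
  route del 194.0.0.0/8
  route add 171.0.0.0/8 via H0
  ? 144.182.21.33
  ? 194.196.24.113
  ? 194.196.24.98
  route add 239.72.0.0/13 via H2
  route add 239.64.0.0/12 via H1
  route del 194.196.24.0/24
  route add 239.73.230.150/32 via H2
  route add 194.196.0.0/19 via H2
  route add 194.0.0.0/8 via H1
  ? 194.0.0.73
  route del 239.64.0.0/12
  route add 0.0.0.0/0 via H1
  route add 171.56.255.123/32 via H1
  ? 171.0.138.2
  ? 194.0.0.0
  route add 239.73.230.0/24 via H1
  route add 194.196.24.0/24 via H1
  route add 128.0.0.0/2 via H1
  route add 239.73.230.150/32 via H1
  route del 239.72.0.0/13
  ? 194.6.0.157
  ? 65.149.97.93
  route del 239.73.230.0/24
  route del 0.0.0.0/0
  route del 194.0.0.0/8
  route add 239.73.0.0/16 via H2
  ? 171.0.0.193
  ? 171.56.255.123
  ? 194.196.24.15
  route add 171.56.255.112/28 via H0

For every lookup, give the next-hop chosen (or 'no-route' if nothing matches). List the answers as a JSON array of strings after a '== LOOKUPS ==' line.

Process each operation:
  + 171.0.0.0/8 (H3) depth=8
  del 171.0.0.0/8 (clear depth 8)
  + 194.0.0.0/8 (H0) depth=8
  ? 194.0.53.27  path d0:-→d1:-→d2:-→d3:-→d4:-→d5:-→d6:-→d7:-→d8:H0  best=H0
  + 194.196.24.0/24 (H0) depth=24
  ? 194.196.24.8  path d0:-→d1:-→d2:-→d3:-→d4:-→d5:-→d6:-→d7:-→d8:H0→d9:-→d10:-→d11:-→d12:-→d13:-→d14:-→d15:-→d16:-→d17:-→d18:-→d19:-→d20:-→d21:-→d22:-→d23:-→d24:H0  best=H0
  del 194.0.0.0/8 (clear depth 8)
  + 171.0.0.0/8 (H0) depth=8
  ? 144.182.21.33  path d0:-→d1:-→d2:-  best=no-route
  ? 194.196.24.113  path d0:-→d1:-→d2:-→d3:-→d4:-→d5:-→d6:-→d7:-→d8:-→d9:-→d10:-→d11:-→d12:-→d13:-→d14:-→d15:-→d16:-→d17:-→d18:-→d19:-→d20:-→d21:-→d22:-→d23:-→d24:H0  best=H0
  ? 194.196.24.98  path d0:-→d1:-→d2:-→d3:-→d4:-→d5:-→d6:-→d7:-→d8:-→d9:-→d10:-→d11:-→d12:-→d13:-→d14:-→d15:-→d16:-→d17:-→d18:-→d19:-→d20:-→d21:-→d22:-→d23:-→d24:H0  best=H0
  + 239.72.0.0/13 (H2) depth=13
  + 239.64.0.0/12 (H1) depth=12
  del 194.196.24.0/24 (clear depth 24)
  + 239.73.230.150/32 (H2) depth=32
  + 194.196.0.0/19 (H2) depth=19
  + 194.0.0.0/8 (H1) depth=8
  ? 194.0.0.73  path d0:-→d1:-→d2:-→d3:-→d4:-→d5:-→d6:-→d7:-→d8:H1  best=H1
  del 239.64.0.0/12 (clear depth 12)
  + 0.0.0.0/0 (H1) depth=0
  + 171.56.255.123/32 (H1) depth=32
  ? 171.0.138.2  path d0:H1→d1:-→d2:-→d3:-→d4:-→d5:-→d6:-→d7:-→d8:H0→d9:-→d10:-  best=H0
  ? 194.0.0.0  path d0:H1→d1:-→d2:-→d3:-→d4:-→d5:-→d6:-→d7:-→d8:H1  best=H1
  + 239.73.230.0/24 (H1) depth=24
  + 194.196.24.0/24 (H1) depth=24
  + 128.0.0.0/2 (H1) depth=2
  + 239.73.230.150/32 (H1) depth=32
  del 239.72.0.0/13 (clear depth 13)
  ? 194.6.0.157  path d0:H1→d1:-→d2:-→d3:-→d4:-→d5:-→d6:-→d7:-→d8:H1  best=H1
  ? 65.149.97.93  path d0:H1  best=H1
  del 239.73.230.0/24 (clear depth 24)
  del 0.0.0.0/0 (clear depth 0)
  del 194.0.0.0/8 (clear depth 8)
  + 239.73.0.0/16 (H2) depth=16
  ? 171.0.0.193  path d0:-→d1:-→d2:H1→d3:-→d4:-→d5:-→d6:-→d7:-→d8:H0→d9:-→d10:-  best=H0
  ? 171.56.255.123  path d0:-→d1:-→d2:H1→d3:-→d4:-→d5:-→d6:-→d7:-→d8:H0→d9:-→d10:-→d11:-→d12:-→d13:-→d14:-→d15:-→d16:-→d17:-→d18:-→d19:-→d20:-→d21:-→d22:-→d23:-→d24:-→d25:-→d26:-→d27:-→d28:-→d29:-→d30:-→d31:-→d32:H1  best=H1
  ? 194.196.24.15  path d0:-→d1:-→d2:-→d3:-→d4:-→d5:-→d6:-→d7:-→d8:-→d9:-→d10:-→d11:-→d12:-→d13:-→d14:-→d15:-→d16:-→d17:-→d18:-→d19:H2→d20:-→d21:-→d22:-→d23:-→d24:H1  best=H1
  + 171.56.255.112/28 (H0) depth=28

== LOOKUPS ==
["H0","H0","no-route","H0","H0","H1","H0","H1","H1","H1","H0","H1","H1"]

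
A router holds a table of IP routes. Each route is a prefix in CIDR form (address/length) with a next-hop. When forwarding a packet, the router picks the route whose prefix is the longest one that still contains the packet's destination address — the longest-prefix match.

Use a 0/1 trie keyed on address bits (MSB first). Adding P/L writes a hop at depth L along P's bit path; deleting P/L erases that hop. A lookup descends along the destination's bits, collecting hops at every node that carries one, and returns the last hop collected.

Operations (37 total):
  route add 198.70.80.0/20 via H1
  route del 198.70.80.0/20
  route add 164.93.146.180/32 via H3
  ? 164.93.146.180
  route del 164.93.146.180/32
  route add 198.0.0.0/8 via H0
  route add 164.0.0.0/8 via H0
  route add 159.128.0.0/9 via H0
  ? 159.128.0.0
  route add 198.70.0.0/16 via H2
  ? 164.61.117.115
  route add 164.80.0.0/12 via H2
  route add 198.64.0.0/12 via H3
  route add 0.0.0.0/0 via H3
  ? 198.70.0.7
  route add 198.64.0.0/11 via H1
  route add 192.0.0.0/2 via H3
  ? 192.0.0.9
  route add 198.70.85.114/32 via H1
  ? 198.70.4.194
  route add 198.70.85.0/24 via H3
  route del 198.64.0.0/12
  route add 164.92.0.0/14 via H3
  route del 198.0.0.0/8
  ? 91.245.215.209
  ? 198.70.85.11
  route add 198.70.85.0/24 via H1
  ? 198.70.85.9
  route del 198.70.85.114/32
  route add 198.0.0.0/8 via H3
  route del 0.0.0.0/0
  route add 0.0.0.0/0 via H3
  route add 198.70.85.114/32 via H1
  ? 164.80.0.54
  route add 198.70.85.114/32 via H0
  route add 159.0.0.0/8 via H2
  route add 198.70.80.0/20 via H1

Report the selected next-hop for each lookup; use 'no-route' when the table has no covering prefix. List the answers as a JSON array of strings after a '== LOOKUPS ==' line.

Trace:
  add 198.70.80.0/20 -> H1 at depth 20
  - 198.70.80.0/20 clear@20
  add 164.93.146.180/32 -> H3 at depth 32
  Q 164.93.146.180: descend 10100100010111011001001010110100 ; hops seen [H3] ; pick H3
  - 164.93.146.180/32 clear@32
  add 198.0.0.0/8 -> H0 at depth 8
  add 164.0.0.0/8 -> H0 at depth 8
  add 159.128.0.0/9 -> H0 at depth 9
  Q 159.128.0.0: descend 100111111 ; hops seen [H0] ; pick H0
  add 198.70.0.0/16 -> H2 at depth 16
  Q 164.61.117.115: descend 101001000 ; hops seen [H0] ; pick H0
  add 164.80.0.0/12 -> H2 at depth 12
  add 198.64.0.0/12 -> H3 at depth 12
  add 0.0.0.0/0 -> H3 at depth 0
  Q 198.70.0.7: descend 11000110010001100 ; hops seen [H3,H0,H3,H2] ; pick H2
  add 198.64.0.0/11 -> H1 at depth 11
  add 192.0.0.0/2 -> H3 at depth 2
  Q 192.0.0.9: descend 11000 ; hops seen [H3,H3] ; pick H3
  add 198.70.85.114/32 -> H1 at depth 32
  Q 198.70.4.194: descend 11000110010001100 ; hops seen [H3,H3,H0,H1,H3,H2] ; pick H2
  add 198.70.85.0/24 -> H3 at depth 24
  - 198.64.0.0/12 clear@12
  add 164.92.0.0/14 -> H3 at depth 14
  - 198.0.0.0/8 clear@8
  Q 91.245.215.209: descend ε ; hops seen [H3] ; pick H3
  Q 198.70.85.11: descend 1100011001000110010101010 ; hops seen [H3,H3,H1,H2,H3] ; pick H3
  add 198.70.85.0/24 -> H1 at depth 24
  Q 198.70.85.9: descend 1100011001000110010101010 ; hops seen [H3,H3,H1,H2,H1] ; pick H1
  - 198.70.85.114/32 clear@32
  add 198.0.0.0/8 -> H3 at depth 8
  - 0.0.0.0/0 clear@0
  add 0.0.0.0/0 -> H3 at depth 0
  add 198.70.85.114/32 -> H1 at depth 32
  Q 164.80.0.54: descend 101001000101 ; hops seen [H3,H0,H2] ; pick H2
  add 198.70.85.114/32 -> H0 at depth 32
  add 159.0.0.0/8 -> H2 at depth 8
  add 198.70.80.0/20 -> H1 at depth 20

== LOOKUPS ==
["H3","H0","H0","H2","H3","H2","H3","H3","H1","H2"]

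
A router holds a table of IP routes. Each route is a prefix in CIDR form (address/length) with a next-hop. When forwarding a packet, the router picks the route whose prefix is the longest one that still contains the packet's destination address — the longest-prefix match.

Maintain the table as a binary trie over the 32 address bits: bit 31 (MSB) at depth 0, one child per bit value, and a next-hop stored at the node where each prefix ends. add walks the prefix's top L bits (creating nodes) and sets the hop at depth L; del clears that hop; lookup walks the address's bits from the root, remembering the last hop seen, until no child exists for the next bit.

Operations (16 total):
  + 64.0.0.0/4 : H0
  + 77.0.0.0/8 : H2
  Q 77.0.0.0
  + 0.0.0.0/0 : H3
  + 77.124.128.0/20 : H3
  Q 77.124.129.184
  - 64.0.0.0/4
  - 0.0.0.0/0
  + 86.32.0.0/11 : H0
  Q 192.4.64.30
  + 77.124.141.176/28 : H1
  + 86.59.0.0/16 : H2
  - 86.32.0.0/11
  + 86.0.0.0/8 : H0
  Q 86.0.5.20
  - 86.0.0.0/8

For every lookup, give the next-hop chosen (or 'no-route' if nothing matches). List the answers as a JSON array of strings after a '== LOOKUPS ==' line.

Trace:
  add 64.0.0.0/4 -> H0 at depth 4
  add 77.0.0.0/8 -> H2 at depth 8
  Q 77.0.0.0: descend 01001101 ; hops seen [H0,H2] ; pick H2
  add 0.0.0.0/0 -> H3 at depth 0
  add 77.124.128.0/20 -> H3 at depth 20
  Q 77.124.129.184: descend 01001101011111001000 ; hops seen [H3,H0,H2,H3] ; pick H3
  del 64.0.0.0/4 (clear depth 4)
  del 0.0.0.0/0 (clear depth 0)
  add 86.32.0.0/11 -> H0 at depth 11
  Q 192.4.64.30: descend ε ; hops seen [∅] ; pick no-route
  add 77.124.141.176/28 -> H1 at depth 28
  add 86.59.0.0/16 -> H2 at depth 16
  del 86.32.0.0/11 (clear depth 11)
  add 86.0.0.0/8 -> H0 at depth 8
  Q 86.0.5.20: descend 0101011000 ; hops seen [H0] ; pick H0
  del 86.0.0.0/8 (clear depth 8)

== LOOKUPS ==
["H2","H3","no-route","H0"]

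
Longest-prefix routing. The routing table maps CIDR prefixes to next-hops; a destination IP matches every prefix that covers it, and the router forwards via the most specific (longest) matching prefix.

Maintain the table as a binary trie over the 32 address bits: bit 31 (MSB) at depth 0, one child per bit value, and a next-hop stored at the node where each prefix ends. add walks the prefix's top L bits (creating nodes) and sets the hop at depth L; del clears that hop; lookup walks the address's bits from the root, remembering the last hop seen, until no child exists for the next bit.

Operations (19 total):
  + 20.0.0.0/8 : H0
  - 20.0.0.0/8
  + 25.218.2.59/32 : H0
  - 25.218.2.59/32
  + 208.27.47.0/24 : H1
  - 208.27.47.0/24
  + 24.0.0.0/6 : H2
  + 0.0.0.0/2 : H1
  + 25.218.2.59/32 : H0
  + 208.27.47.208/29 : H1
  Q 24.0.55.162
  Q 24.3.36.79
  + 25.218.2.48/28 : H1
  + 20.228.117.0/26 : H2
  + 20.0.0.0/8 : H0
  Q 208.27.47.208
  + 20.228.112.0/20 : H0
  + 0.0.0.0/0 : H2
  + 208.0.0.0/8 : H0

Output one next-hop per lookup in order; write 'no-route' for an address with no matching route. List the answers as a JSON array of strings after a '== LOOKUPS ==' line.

Process each operation:
  + 20.0.0.0/8 (H0) depth=8
  - 20.0.0.0/8 clear@8
  + 25.218.2.59/32 (H0) depth=32
  - 25.218.2.59/32 clear@32
  + 208.27.47.0/24 (H1) depth=24
  - 208.27.47.0/24 clear@24
  + 24.0.0.0/6 (H2) depth=6
  + 0.0.0.0/2 (H1) depth=2
  + 25.218.2.59/32 (H0) depth=32
  + 208.27.47.208/29 (H1) depth=29
  Q 24.0.55.162: descend 0001100 ; hops seen [H1,H2] ; pick H2
  Q 24.3.36.79: descend 0001100 ; hops seen [H1,H2] ; pick H2
  + 25.218.2.48/28 (H1) depth=28
  + 20.228.117.0/26 (H2) depth=26
  + 20.0.0.0/8 (H0) depth=8
  Q 208.27.47.208: descend 11010000000110110010111111010 ; hops seen [H1] ; pick H1
  + 20.228.112.0/20 (H0) depth=20
  + 0.0.0.0/0 (H2) depth=0
  + 208.0.0.0/8 (H0) depth=8

== LOOKUPS ==
["H2","H2","H1"]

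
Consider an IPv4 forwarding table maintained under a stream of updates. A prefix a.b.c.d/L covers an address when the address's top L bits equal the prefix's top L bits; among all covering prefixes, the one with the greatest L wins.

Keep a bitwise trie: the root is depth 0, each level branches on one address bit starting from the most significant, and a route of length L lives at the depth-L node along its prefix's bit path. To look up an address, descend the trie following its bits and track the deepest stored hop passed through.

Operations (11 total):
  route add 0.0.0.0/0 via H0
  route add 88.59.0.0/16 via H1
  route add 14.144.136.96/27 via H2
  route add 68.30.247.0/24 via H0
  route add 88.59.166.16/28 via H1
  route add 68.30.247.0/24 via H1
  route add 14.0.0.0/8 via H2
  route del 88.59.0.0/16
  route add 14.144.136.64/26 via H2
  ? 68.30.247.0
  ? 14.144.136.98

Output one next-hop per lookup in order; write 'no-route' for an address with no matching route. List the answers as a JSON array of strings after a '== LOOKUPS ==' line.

Process each operation:
  add 0.0.0.0/0 -> H0 at depth 0
  add 88.59.0.0/16 -> H1 at depth 16
  add 14.144.136.96/27 -> H2 at depth 27
  add 68.30.247.0/24 -> H0 at depth 24
  add 88.59.166.16/28 -> H1 at depth 28
  add 68.30.247.0/24 -> H1 at depth 24
  add 14.0.0.0/8 -> H2 at depth 8
  - 88.59.0.0/16 clear@16
  add 14.144.136.64/26 -> H2 at depth 26
  lookup 68.30.247.0: bits 010001000001111011110111 walk d0:H0→d1:-→d2:-→d3:-→d4:-→d5:-→d6:-→d7:-→d8:-→d9:-→d10:-→d11:-→d12:-→d13:-→d14:-→d15:-→d16:-→d17:-→d18:-→d19:-→d20:-→d21:-→d22:-→d23:-→d24:H1 -> H1
  lookup 14.144.136.98: bits 000011101001000010001000011 walk d0:H0→d1:-→d2:-→d3:-→d4:-→d5:-→d6:-→d7:-→d8:H2→d9:-→d10:-→d11:-→d12:-→d13:-→d14:-→d15:-→d16:-→d17:-→d18:-→d19:-→d20:-→d21:-→d22:-→d23:-→d24:-→d25:-→d26:H2→d27:H2 -> H2

== LOOKUPS ==
["H1","H2"]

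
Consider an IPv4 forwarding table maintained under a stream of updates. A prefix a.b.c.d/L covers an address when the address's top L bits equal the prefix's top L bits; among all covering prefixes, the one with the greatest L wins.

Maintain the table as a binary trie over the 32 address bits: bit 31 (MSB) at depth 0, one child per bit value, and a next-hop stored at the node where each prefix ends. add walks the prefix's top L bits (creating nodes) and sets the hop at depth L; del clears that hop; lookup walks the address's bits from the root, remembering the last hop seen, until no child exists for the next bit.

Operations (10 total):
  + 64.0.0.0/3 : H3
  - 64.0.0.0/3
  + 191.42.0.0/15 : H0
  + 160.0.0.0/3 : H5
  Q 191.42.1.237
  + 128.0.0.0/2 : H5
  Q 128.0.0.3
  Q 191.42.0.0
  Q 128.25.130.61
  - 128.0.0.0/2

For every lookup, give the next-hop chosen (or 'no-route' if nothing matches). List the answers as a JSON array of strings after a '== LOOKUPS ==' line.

Trace:
  + 64.0.0.0/3 (H3) depth=3
  - 64.0.0.0/3 clear@3
  + 191.42.0.0/15 (H0) depth=15
  + 160.0.0.0/3 (H5) depth=3
  ? 191.42.1.237  path d0:-→d1:-→d2:-→d3:H5→d4:-→d5:-→d6:-→d7:-→d8:-→d9:-→d10:-→d11:-→d12:-→d13:-→d14:-→d15:H0  best=H0
  + 128.0.0.0/2 (H5) depth=2
  ? 128.0.0.3  path d0:-→d1:-→d2:H5  best=H5
  ? 191.42.0.0  path d0:-→d1:-→d2:H5→d3:H5→d4:-→d5:-→d6:-→d7:-→d8:-→d9:-→d10:-→d11:-→d12:-→d13:-→d14:-→d15:H0  best=H0
  ? 128.25.130.61  path d0:-→d1:-→d2:H5  best=H5
  - 128.0.0.0/2 clear@2

== LOOKUPS ==
["H0","H5","H0","H5"]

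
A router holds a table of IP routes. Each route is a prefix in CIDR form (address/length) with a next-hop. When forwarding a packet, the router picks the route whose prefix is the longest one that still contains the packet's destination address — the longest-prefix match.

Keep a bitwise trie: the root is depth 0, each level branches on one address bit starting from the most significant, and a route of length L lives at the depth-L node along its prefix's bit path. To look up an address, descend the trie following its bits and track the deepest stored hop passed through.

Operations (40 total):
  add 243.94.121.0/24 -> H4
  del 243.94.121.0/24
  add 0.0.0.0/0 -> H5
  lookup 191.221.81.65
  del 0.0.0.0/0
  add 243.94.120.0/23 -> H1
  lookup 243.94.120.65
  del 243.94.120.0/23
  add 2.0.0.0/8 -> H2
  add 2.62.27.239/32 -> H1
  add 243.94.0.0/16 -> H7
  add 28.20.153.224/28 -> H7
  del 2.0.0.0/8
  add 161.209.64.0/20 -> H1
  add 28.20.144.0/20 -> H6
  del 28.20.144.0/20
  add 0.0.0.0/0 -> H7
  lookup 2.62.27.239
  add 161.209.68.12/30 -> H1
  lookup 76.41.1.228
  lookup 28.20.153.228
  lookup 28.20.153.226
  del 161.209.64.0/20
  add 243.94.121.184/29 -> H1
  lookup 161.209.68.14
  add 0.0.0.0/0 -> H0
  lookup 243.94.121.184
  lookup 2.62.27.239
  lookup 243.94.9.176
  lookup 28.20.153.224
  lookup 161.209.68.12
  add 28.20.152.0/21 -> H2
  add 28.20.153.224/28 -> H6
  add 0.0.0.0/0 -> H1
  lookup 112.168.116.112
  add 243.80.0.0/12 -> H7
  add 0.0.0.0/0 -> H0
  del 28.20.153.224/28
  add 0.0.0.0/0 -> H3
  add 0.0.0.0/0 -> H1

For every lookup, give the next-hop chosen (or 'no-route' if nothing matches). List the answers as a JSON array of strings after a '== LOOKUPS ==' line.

Trace:
  add 243.94.121.0/24 -> H4 at depth 24
  del 243.94.121.0/24 (clear depth 24)
  add 0.0.0.0/0 -> H5 at depth 0
  ? 191.221.81.65  path d0:H5→d1:-  best=H5
  del 0.0.0.0/0 (clear depth 0)
  add 243.94.120.0/23 -> H1 at depth 23
  ? 243.94.120.65  path d0:-→d1:-→d2:-→d3:-→d4:-→d5:-→d6:-→d7:-→d8:-→d9:-→d10:-→d11:-→d12:-→d13:-→d14:-→d15:-→d16:-→d17:-→d18:-→d19:-→d20:-→d21:-→d22:-→d23:H1  best=H1
  del 243.94.120.0/23 (clear depth 23)
  add 2.0.0.0/8 -> H2 at depth 8
  add 2.62.27.239/32 -> H1 at depth 32
  add 243.94.0.0/16 -> H7 at depth 16
  add 28.20.153.224/28 -> H7 at depth 28
  del 2.0.0.0/8 (clear depth 8)
  add 161.209.64.0/20 -> H1 at depth 20
  add 28.20.144.0/20 -> H6 at depth 20
  del 28.20.144.0/20 (clear depth 20)
  add 0.0.0.0/0 -> H7 at depth 0
  ? 2.62.27.239  path d0:H7→d1:-→d2:-→d3:-→d4:-→d5:-→d6:-→d7:-→d8:-→d9:-→d10:-→d11:-→d12:-→d13:-→d14:-→d15:-→d16:-→d17:-→d18:-→d19:-→d20:-→d21:-→d22:-→d23:-→d24:-→d25:-→d26:-→d27:-→d28:-→d29:-→d30:-→d31:-→d32:H1  best=H1
  add 161.209.68.12/30 -> H1 at depth 30
  ? 76.41.1.228  path d0:H7→d1:-  best=H7
  ? 28.20.153.228  path d0:H7→d1:-→d2:-→d3:-→d4:-→d5:-→d6:-→d7:-→d8:-→d9:-→d10:-→d11:-→d12:-→d13:-→d14:-→d15:-→d16:-→d17:-→d18:-→d19:-→d20:-→d21:-→d22:-→d23:-→d24:-→d25:-→d26:-→d27:-→d28:H7  best=H7
  ? 28.20.153.226  path d0:H7→d1:-→d2:-→d3:-→d4:-→d5:-→d6:-→d7:-→d8:-→d9:-→d10:-→d11:-→d12:-→d13:-→d14:-→d15:-→d16:-→d17:-→d18:-→d19:-→d20:-→d21:-→d22:-→d23:-→d24:-→d25:-→d26:-→d27:-→d28:H7  best=H7
  del 161.209.64.0/20 (clear depth 20)
  add 243.94.121.184/29 -> H1 at depth 29
  ? 161.209.68.14  path d0:H7→d1:-→d2:-→d3:-→d4:-→d5:-→d6:-→d7:-→d8:-→d9:-→d10:-→d11:-→d12:-→d13:-→d14:-→d15:-→d16:-→d17:-→d18:-→d19:-→d20:-→d21:-→d22:-→d23:-→d24:-→d25:-→d26:-→d27:-→d28:-→d29:-→d30:H1  best=H1
  add 0.0.0.0/0 -> H0 at depth 0
  ? 243.94.121.184  path d0:H0→d1:-→d2:-→d3:-→d4:-→d5:-→d6:-→d7:-→d8:-→d9:-→d10:-→d11:-→d12:-→d13:-→d14:-→d15:-→d16:H7→d17:-→d18:-→d19:-→d20:-→d21:-→d22:-→d23:-→d24:-→d25:-→d26:-→d27:-→d28:-→d29:H1  best=H1
  ? 2.62.27.239  path d0:H0→d1:-→d2:-→d3:-→d4:-→d5:-→d6:-→d7:-→d8:-→d9:-→d10:-→d11:-→d12:-→d13:-→d14:-→d15:-→d16:-→d17:-→d18:-→d19:-→d20:-→d21:-→d22:-→d23:-→d24:-→d25:-→d26:-→d27:-→d28:-→d29:-→d30:-→d31:-→d32:H1  best=H1
  ? 243.94.9.176  path d0:H0→d1:-→d2:-→d3:-→d4:-→d5:-→d6:-→d7:-→d8:-→d9:-→d10:-→d11:-→d12:-→d13:-→d14:-→d15:-→d16:H7→d17:-  best=H7
  ? 28.20.153.224  path d0:H0→d1:-→d2:-→d3:-→d4:-→d5:-→d6:-→d7:-→d8:-→d9:-→d10:-→d11:-→d12:-→d13:-→d14:-→d15:-→d16:-→d17:-→d18:-→d19:-→d20:-→d21:-→d22:-→d23:-→d24:-→d25:-→d26:-→d27:-→d28:H7  best=H7
  ? 161.209.68.12  path d0:H0→d1:-→d2:-→d3:-→d4:-→d5:-→d6:-→d7:-→d8:-→d9:-→d10:-→d11:-→d12:-→d13:-→d14:-→d15:-→d16:-→d17:-→d18:-→d19:-→d20:-→d21:-→d22:-→d23:-→d24:-→d25:-→d26:-→d27:-→d28:-→d29:-→d30:H1  best=H1
  add 28.20.152.0/21 -> H2 at depth 21
  add 28.20.153.224/28 -> H6 at depth 28
  add 0.0.0.0/0 -> H1 at depth 0
  ? 112.168.116.112  path d0:H1→d1:-  best=H1
  add 243.80.0.0/12 -> H7 at depth 12
  add 0.0.0.0/0 -> H0 at depth 0
  del 28.20.153.224/28 (clear depth 28)
  add 0.0.0.0/0 -> H3 at depth 0
  add 0.0.0.0/0 -> H1 at depth 0

== LOOKUPS ==
["H5","H1","H1","H7","H7","H7","H1","H1","H1","H7","H7","H1","H1"]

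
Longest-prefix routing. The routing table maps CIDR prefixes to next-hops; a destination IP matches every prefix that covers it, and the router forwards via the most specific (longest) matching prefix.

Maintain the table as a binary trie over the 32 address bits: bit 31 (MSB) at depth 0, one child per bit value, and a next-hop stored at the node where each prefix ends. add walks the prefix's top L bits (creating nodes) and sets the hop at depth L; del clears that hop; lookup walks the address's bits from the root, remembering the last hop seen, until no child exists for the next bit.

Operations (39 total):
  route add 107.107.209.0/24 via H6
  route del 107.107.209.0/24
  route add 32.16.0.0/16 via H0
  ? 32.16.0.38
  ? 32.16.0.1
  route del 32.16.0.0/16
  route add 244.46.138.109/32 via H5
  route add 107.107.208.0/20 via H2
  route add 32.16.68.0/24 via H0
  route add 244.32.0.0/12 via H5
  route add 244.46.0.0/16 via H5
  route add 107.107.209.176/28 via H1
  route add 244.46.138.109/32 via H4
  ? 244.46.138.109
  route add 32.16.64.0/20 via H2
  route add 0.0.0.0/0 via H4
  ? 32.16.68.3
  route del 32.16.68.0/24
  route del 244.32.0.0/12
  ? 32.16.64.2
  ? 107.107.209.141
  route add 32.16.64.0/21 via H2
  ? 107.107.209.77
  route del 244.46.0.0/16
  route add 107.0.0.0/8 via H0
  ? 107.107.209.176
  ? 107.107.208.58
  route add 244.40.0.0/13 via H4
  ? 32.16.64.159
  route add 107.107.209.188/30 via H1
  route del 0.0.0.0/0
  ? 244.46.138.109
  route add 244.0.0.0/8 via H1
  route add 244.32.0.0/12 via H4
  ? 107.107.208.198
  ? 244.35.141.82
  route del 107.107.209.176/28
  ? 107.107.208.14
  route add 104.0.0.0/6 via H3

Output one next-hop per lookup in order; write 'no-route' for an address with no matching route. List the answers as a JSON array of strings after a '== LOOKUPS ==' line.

Apply in order:
  add 107.107.209.0/24 -> H6 at depth 24
  del 107.107.209.0/24 (clear depth 24)
  add 32.16.0.0/16 -> H0 at depth 16
  ? 32.16.0.38  path d0:-→d1:-→d2:-→d3:-→d4:-→d5:-→d6:-→d7:-→d8:-→d9:-→d10:-→d11:-→d12:-→d13:-→d14:-→d15:-→d16:H0  best=H0
  ? 32.16.0.1  path d0:-→d1:-→d2:-→d3:-→d4:-→d5:-→d6:-→d7:-→d8:-→d9:-→d10:-→d11:-→d12:-→d13:-→d14:-→d15:-→d16:H0  best=H0
  del 32.16.0.0/16 (clear depth 16)
  add 244.46.138.109/32 -> H5 at depth 32
  add 107.107.208.0/20 -> H2 at depth 20
  add 32.16.68.0/24 -> H0 at depth 24
  add 244.32.0.0/12 -> H5 at depth 12
  add 244.46.0.0/16 -> H5 at depth 16
  add 107.107.209.176/28 -> H1 at depth 28
  add 244.46.138.109/32 -> H4 at depth 32
  ? 244.46.138.109  path d0:-→d1:-→d2:-→d3:-→d4:-→d5:-→d6:-→d7:-→d8:-→d9:-→d10:-→d11:-→d12:H5→d13:-→d14:-→d15:-→d16:H5→d17:-→d18:-→d19:-→d20:-→d21:-→d22:-→d23:-→d24:-→d25:-→d26:-→d27:-→d28:-→d29:-→d30:-→d31:-→d32:H4  best=H4
  add 32.16.64.0/20 -> H2 at depth 20
  add 0.0.0.0/0 -> H4 at depth 0
  ? 32.16.68.3  path d0:H4→d1:-→d2:-→d3:-→d4:-→d5:-→d6:-→d7:-→d8:-→d9:-→d10:-→d11:-→d12:-→d13:-→d14:-→d15:-→d16:-→d17:-→d18:-→d19:-→d20:H2→d21:-→d22:-→d23:-→d24:H0  best=H0
  del 32.16.68.0/24 (clear depth 24)
  del 244.32.0.0/12 (clear depth 12)
  ? 32.16.64.2  path d0:H4→d1:-→d2:-→d3:-→d4:-→d5:-→d6:-→d7:-→d8:-→d9:-→d10:-→d11:-→d12:-→d13:-→d14:-→d15:-→d16:-→d17:-→d18:-→d19:-→d20:H2→d21:-  best=H2
  ? 107.107.209.141  path d0:H4→d1:-→d2:-→d3:-→d4:-→d5:-→d6:-→d7:-→d8:-→d9:-→d10:-→d11:-→d12:-→d13:-→d14:-→d15:-→d16:-→d17:-→d18:-→d19:-→d20:H2→d21:-→d22:-→d23:-→d24:-→d25:-→d26:-  best=H2
  add 32.16.64.0/21 -> H2 at depth 21
  ? 107.107.209.77  path d0:H4→d1:-→d2:-→d3:-→d4:-→d5:-→d6:-→d7:-→d8:-→d9:-→d10:-→d11:-→d12:-→d13:-→d14:-→d15:-→d16:-→d17:-→d18:-→d19:-→d20:H2→d21:-→d22:-→d23:-→d24:-  best=H2
  del 244.46.0.0/16 (clear depth 16)
  add 107.0.0.0/8 -> H0 at depth 8
  ? 107.107.209.176  path d0:H4→d1:-→d2:-→d3:-→d4:-→d5:-→d6:-→d7:-→d8:H0→d9:-→d10:-→d11:-→d12:-→d13:-→d14:-→d15:-→d16:-→d17:-→d18:-→d19:-→d20:H2→d21:-→d22:-→d23:-→d24:-→d25:-→d26:-→d27:-→d28:H1  best=H1
  ? 107.107.208.58  path d0:H4→d1:-→d2:-→d3:-→d4:-→d5:-→d6:-→d7:-→d8:H0→d9:-→d10:-→d11:-→d12:-→d13:-→d14:-→d15:-→d16:-→d17:-→d18:-→d19:-→d20:H2→d21:-→d22:-→d23:-  best=H2
  add 244.40.0.0/13 -> H4 at depth 13
  ? 32.16.64.159  path d0:H4→d1:-→d2:-→d3:-→d4:-→d5:-→d6:-→d7:-→d8:-→d9:-→d10:-→d11:-→d12:-→d13:-→d14:-→d15:-→d16:-→d17:-→d18:-→d19:-→d20:H2→d21:H2  best=H2
  add 107.107.209.188/30 -> H1 at depth 30
  del 0.0.0.0/0 (clear depth 0)
  ? 244.46.138.109  path d0:-→d1:-→d2:-→d3:-→d4:-→d5:-→d6:-→d7:-→d8:-→d9:-→d10:-→d11:-→d12:-→d13:H4→d14:-→d15:-→d16:-→d17:-→d18:-→d19:-→d20:-→d21:-→d22:-→d23:-→d24:-→d25:-→d26:-→d27:-→d28:-→d29:-→d30:-→d31:-→d32:H4  best=H4
  add 244.0.0.0/8 -> H1 at depth 8
  add 244.32.0.0/12 -> H4 at depth 12
  ? 107.107.208.198  path d0:-→d1:-→d2:-→d3:-→d4:-→d5:-→d6:-→d7:-→d8:H0→d9:-→d10:-→d11:-→d12:-→d13:-→d14:-→d15:-→d16:-→d17:-→d18:-→d19:-→d20:H2→d21:-→d22:-→d23:-  best=H2
  ? 244.35.141.82  path d0:-→d1:-→d2:-→d3:-→d4:-→d5:-→d6:-→d7:-→d8:H1→d9:-→d10:-→d11:-→d12:H4  best=H4
  del 107.107.209.176/28 (clear depth 28)
  ? 107.107.208.14  path d0:-→d1:-→d2:-→d3:-→d4:-→d5:-→d6:-→d7:-→d8:H0→d9:-→d10:-→d11:-→d12:-→d13:-→d14:-→d15:-→d16:-→d17:-→d18:-→d19:-→d20:H2→d21:-→d22:-→d23:-  best=H2
  add 104.0.0.0/6 -> H3 at depth 6

== LOOKUPS ==
["H0","H0","H4","H0","H2","H2","H2","H1","H2","H2","H4","H2","H4","H2"]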